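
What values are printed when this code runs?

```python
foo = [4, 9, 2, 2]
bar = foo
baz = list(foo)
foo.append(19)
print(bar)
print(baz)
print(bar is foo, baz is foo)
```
[4, 9, 2, 2, 19]
[4, 9, 2, 2]
True False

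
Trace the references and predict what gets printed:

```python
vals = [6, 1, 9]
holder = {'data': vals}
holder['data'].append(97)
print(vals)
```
[6, 1, 9, 97]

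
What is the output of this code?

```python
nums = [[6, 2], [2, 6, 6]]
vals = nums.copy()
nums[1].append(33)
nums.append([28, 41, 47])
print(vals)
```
[[6, 2], [2, 6, 6, 33]]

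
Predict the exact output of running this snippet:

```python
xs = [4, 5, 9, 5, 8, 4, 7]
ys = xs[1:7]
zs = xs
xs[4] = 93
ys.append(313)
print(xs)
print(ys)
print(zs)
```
[4, 5, 9, 5, 93, 4, 7]
[5, 9, 5, 8, 4, 7, 313]
[4, 5, 9, 5, 93, 4, 7]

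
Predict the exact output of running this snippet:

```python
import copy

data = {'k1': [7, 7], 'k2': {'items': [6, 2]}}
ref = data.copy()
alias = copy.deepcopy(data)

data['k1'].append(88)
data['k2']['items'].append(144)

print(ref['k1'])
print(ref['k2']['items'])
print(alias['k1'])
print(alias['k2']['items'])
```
[7, 7, 88]
[6, 2, 144]
[7, 7]
[6, 2]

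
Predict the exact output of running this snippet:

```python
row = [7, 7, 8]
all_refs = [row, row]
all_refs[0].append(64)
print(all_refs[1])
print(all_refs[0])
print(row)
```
[7, 7, 8, 64]
[7, 7, 8, 64]
[7, 7, 8, 64]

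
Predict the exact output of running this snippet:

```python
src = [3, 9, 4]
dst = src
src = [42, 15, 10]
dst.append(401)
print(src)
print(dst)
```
[42, 15, 10]
[3, 9, 4, 401]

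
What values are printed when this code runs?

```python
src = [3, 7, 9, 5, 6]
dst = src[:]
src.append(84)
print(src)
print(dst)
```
[3, 7, 9, 5, 6, 84]
[3, 7, 9, 5, 6]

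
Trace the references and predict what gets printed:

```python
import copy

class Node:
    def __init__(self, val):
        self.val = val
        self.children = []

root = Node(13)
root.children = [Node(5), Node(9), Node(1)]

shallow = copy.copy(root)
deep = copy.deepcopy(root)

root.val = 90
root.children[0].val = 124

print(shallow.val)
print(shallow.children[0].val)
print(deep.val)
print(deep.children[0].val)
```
13
124
13
5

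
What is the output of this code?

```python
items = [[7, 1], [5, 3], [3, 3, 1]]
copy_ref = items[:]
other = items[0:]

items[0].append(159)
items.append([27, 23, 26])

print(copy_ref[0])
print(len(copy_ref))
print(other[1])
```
[7, 1, 159]
3
[5, 3]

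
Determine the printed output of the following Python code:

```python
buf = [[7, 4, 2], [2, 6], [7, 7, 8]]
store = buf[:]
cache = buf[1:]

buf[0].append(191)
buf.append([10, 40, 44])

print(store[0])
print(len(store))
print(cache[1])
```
[7, 4, 2, 191]
3
[7, 7, 8]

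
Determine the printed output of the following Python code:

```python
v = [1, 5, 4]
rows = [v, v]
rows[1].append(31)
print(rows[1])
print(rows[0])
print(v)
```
[1, 5, 4, 31]
[1, 5, 4, 31]
[1, 5, 4, 31]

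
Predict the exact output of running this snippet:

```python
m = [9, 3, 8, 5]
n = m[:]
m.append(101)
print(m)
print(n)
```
[9, 3, 8, 5, 101]
[9, 3, 8, 5]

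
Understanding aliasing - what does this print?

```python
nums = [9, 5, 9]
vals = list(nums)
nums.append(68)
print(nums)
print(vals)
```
[9, 5, 9, 68]
[9, 5, 9]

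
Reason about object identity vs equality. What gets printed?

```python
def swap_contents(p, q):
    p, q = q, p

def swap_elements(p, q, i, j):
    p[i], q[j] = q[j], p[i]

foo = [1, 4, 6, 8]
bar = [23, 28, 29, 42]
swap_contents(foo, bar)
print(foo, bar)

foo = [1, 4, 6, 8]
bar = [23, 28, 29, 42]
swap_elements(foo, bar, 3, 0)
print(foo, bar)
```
[1, 4, 6, 8] [23, 28, 29, 42]
[1, 4, 6, 23] [8, 28, 29, 42]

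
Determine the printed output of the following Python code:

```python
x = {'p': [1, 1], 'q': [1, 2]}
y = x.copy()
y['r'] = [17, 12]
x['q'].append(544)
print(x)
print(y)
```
{'p': [1, 1], 'q': [1, 2, 544]}
{'p': [1, 1], 'q': [1, 2, 544], 'r': [17, 12]}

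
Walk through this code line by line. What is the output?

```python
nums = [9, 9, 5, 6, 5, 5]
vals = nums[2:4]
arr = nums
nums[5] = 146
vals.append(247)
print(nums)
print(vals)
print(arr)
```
[9, 9, 5, 6, 5, 146]
[5, 6, 247]
[9, 9, 5, 6, 5, 146]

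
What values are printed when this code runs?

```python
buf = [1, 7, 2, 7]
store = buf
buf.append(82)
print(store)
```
[1, 7, 2, 7, 82]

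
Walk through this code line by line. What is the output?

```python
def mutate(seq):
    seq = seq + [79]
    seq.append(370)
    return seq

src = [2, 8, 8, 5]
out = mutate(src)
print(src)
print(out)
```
[2, 8, 8, 5]
[2, 8, 8, 5, 79, 370]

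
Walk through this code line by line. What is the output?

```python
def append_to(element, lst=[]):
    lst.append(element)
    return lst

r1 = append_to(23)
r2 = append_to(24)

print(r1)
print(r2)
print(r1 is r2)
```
[23, 24]
[23, 24]
True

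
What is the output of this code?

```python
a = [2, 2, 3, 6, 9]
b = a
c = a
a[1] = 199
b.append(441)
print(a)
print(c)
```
[2, 199, 3, 6, 9, 441]
[2, 199, 3, 6, 9, 441]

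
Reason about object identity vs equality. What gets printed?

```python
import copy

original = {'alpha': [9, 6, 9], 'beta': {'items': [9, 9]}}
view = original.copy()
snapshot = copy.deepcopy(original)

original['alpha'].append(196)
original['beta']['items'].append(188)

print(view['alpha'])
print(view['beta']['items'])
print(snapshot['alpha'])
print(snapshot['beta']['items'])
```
[9, 6, 9, 196]
[9, 9, 188]
[9, 6, 9]
[9, 9]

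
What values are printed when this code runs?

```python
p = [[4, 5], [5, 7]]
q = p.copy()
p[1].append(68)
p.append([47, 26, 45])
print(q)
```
[[4, 5], [5, 7, 68]]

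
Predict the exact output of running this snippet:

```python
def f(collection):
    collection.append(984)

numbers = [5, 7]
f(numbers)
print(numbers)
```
[5, 7, 984]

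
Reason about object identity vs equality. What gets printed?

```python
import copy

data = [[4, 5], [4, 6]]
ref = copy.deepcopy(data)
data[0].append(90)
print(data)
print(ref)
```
[[4, 5, 90], [4, 6]]
[[4, 5], [4, 6]]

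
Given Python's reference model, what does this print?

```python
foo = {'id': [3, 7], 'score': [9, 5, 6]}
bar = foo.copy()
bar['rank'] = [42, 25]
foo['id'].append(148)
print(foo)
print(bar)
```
{'id': [3, 7, 148], 'score': [9, 5, 6]}
{'id': [3, 7, 148], 'score': [9, 5, 6], 'rank': [42, 25]}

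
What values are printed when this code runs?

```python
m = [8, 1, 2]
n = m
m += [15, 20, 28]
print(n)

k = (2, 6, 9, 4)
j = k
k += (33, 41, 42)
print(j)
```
[8, 1, 2, 15, 20, 28]
(2, 6, 9, 4)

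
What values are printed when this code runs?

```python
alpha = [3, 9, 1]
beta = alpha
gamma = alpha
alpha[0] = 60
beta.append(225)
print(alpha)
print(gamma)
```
[60, 9, 1, 225]
[60, 9, 1, 225]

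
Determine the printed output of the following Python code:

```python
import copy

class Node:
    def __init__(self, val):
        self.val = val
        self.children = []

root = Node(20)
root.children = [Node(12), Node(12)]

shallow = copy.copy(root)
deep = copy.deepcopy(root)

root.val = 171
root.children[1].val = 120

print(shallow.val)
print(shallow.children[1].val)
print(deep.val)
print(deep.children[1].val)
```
20
120
20
12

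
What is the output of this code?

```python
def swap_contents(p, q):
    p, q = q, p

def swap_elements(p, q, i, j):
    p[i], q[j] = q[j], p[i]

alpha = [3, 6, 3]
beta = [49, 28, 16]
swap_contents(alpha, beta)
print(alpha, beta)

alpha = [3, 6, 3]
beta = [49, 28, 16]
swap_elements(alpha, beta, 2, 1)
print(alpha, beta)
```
[3, 6, 3] [49, 28, 16]
[3, 6, 28] [49, 3, 16]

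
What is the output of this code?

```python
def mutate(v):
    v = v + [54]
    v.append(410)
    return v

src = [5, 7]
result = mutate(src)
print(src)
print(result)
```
[5, 7]
[5, 7, 54, 410]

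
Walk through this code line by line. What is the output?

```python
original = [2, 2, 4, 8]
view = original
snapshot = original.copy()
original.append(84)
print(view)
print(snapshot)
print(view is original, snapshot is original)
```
[2, 2, 4, 8, 84]
[2, 2, 4, 8]
True False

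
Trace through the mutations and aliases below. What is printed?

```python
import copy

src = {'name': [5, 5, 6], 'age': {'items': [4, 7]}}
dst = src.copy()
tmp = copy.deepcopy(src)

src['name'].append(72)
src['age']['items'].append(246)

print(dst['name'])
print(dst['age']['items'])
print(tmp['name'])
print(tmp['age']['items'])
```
[5, 5, 6, 72]
[4, 7, 246]
[5, 5, 6]
[4, 7]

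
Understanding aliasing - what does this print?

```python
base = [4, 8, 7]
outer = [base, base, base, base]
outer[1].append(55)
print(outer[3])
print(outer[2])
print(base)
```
[4, 8, 7, 55]
[4, 8, 7, 55]
[4, 8, 7, 55]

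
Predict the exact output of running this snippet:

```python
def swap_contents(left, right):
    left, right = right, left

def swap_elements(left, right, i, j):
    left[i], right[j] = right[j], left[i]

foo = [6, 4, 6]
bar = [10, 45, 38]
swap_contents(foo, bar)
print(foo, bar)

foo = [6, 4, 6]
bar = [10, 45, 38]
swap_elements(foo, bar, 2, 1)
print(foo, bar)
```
[6, 4, 6] [10, 45, 38]
[6, 4, 45] [10, 6, 38]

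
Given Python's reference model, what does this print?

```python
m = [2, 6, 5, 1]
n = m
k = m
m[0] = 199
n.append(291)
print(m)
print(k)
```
[199, 6, 5, 1, 291]
[199, 6, 5, 1, 291]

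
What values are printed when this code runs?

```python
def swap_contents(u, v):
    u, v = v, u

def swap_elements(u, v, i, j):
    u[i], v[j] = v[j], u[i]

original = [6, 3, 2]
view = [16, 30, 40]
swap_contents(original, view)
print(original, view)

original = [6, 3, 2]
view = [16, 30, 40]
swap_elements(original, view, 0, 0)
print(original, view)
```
[6, 3, 2] [16, 30, 40]
[16, 3, 2] [6, 30, 40]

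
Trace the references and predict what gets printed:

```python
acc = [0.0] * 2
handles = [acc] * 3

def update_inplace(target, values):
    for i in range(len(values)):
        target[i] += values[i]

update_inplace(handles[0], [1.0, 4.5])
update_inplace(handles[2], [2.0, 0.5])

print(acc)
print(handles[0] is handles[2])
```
[3.0, 5.0]
True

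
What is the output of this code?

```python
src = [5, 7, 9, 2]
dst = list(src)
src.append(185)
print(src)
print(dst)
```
[5, 7, 9, 2, 185]
[5, 7, 9, 2]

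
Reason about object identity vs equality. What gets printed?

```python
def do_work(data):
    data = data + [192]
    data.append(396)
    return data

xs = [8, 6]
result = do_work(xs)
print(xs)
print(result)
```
[8, 6]
[8, 6, 192, 396]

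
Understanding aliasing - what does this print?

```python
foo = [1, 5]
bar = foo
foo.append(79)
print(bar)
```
[1, 5, 79]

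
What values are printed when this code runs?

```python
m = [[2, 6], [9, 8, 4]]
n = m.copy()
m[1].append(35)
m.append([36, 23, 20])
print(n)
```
[[2, 6], [9, 8, 4, 35]]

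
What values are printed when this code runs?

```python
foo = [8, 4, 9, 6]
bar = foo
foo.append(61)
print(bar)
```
[8, 4, 9, 6, 61]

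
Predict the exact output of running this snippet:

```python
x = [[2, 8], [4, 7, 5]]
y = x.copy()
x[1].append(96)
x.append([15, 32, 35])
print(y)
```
[[2, 8], [4, 7, 5, 96]]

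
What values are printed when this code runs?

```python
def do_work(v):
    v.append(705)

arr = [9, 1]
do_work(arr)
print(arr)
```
[9, 1, 705]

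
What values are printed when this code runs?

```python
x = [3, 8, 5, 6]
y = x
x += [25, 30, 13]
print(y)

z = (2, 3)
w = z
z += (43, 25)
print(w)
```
[3, 8, 5, 6, 25, 30, 13]
(2, 3)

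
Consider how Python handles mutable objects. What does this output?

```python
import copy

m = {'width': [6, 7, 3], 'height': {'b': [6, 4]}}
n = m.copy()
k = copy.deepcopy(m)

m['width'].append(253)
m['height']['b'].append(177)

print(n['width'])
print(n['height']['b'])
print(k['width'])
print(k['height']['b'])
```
[6, 7, 3, 253]
[6, 4, 177]
[6, 7, 3]
[6, 4]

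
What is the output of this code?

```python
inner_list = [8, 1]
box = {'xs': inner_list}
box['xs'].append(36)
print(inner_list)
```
[8, 1, 36]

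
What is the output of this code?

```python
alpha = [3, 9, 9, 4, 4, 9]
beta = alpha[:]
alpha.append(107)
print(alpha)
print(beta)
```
[3, 9, 9, 4, 4, 9, 107]
[3, 9, 9, 4, 4, 9]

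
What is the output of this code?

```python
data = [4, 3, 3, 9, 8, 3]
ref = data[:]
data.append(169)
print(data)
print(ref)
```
[4, 3, 3, 9, 8, 3, 169]
[4, 3, 3, 9, 8, 3]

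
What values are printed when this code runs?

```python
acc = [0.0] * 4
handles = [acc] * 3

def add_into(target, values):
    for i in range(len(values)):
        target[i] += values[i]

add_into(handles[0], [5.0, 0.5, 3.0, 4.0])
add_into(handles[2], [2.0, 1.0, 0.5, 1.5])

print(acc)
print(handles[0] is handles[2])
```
[7.0, 1.5, 3.5, 5.5]
True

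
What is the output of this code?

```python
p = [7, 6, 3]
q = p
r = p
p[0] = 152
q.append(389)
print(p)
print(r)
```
[152, 6, 3, 389]
[152, 6, 3, 389]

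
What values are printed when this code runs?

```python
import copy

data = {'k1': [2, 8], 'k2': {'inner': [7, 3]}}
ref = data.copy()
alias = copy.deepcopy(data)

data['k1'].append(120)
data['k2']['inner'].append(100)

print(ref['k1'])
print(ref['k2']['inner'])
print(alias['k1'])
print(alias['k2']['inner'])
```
[2, 8, 120]
[7, 3, 100]
[2, 8]
[7, 3]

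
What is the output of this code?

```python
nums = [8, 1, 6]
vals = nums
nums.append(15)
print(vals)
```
[8, 1, 6, 15]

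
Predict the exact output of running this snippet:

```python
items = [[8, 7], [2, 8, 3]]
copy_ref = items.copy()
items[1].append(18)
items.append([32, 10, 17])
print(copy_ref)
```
[[8, 7], [2, 8, 3, 18]]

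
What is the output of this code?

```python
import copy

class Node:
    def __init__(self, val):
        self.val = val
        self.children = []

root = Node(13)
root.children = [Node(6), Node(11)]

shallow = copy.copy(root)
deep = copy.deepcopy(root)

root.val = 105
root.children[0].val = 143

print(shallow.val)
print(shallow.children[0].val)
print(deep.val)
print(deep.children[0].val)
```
13
143
13
6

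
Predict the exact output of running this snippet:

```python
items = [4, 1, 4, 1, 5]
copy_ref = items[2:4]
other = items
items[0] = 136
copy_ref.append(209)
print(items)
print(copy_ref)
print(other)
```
[136, 1, 4, 1, 5]
[4, 1, 209]
[136, 1, 4, 1, 5]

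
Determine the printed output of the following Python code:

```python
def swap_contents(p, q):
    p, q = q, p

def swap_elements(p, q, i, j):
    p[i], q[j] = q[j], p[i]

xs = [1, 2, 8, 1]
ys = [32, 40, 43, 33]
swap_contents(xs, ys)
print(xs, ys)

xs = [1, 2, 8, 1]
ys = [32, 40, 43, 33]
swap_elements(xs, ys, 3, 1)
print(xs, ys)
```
[1, 2, 8, 1] [32, 40, 43, 33]
[1, 2, 8, 40] [32, 1, 43, 33]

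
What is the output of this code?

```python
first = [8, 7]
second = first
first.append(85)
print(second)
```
[8, 7, 85]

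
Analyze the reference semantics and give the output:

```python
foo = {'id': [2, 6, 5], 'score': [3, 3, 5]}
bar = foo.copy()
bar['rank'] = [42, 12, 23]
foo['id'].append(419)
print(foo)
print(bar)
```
{'id': [2, 6, 5, 419], 'score': [3, 3, 5]}
{'id': [2, 6, 5, 419], 'score': [3, 3, 5], 'rank': [42, 12, 23]}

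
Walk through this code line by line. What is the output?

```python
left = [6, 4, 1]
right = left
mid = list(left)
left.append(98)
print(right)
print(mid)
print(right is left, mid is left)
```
[6, 4, 1, 98]
[6, 4, 1]
True False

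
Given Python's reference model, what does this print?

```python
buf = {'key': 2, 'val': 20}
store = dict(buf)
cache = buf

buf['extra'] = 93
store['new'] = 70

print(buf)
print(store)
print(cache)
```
{'key': 2, 'val': 20, 'extra': 93}
{'key': 2, 'val': 20, 'new': 70}
{'key': 2, 'val': 20, 'extra': 93}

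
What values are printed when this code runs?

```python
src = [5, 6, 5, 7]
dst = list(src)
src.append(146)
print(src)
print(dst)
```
[5, 6, 5, 7, 146]
[5, 6, 5, 7]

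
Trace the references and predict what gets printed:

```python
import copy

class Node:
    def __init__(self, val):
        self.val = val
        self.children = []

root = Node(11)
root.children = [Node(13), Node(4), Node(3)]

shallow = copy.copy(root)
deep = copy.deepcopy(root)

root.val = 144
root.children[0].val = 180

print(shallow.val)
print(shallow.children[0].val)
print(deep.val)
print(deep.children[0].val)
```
11
180
11
13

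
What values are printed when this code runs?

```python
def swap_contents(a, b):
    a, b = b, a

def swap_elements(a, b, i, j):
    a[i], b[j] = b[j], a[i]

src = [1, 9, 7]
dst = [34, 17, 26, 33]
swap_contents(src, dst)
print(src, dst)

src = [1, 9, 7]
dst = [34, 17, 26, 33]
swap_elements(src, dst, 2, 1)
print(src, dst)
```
[1, 9, 7] [34, 17, 26, 33]
[1, 9, 17] [34, 7, 26, 33]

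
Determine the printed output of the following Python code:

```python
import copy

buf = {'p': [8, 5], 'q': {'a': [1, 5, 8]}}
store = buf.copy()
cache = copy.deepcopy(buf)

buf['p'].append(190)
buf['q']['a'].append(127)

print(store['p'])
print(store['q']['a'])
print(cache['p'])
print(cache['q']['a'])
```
[8, 5, 190]
[1, 5, 8, 127]
[8, 5]
[1, 5, 8]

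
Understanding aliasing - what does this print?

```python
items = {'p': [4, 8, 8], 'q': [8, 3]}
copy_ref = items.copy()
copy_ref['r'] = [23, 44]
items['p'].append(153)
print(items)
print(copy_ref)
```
{'p': [4, 8, 8, 153], 'q': [8, 3]}
{'p': [4, 8, 8, 153], 'q': [8, 3], 'r': [23, 44]}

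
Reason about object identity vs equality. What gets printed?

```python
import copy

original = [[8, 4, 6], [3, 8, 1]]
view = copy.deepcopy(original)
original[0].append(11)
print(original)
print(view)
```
[[8, 4, 6, 11], [3, 8, 1]]
[[8, 4, 6], [3, 8, 1]]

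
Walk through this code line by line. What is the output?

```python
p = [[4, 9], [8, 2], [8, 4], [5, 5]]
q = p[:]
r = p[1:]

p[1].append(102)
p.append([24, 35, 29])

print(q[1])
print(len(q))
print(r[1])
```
[8, 2, 102]
4
[8, 4]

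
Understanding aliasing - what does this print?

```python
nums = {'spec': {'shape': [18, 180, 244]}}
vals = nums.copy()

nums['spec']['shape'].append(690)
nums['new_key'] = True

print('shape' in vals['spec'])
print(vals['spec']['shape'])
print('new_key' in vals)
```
True
[18, 180, 244, 690]
False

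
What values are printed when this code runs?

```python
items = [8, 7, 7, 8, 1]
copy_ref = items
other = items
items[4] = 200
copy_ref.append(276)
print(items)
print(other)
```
[8, 7, 7, 8, 200, 276]
[8, 7, 7, 8, 200, 276]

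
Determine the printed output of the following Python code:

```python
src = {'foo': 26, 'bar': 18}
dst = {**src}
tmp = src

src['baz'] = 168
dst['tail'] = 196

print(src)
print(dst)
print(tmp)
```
{'foo': 26, 'bar': 18, 'baz': 168}
{'foo': 26, 'bar': 18, 'tail': 196}
{'foo': 26, 'bar': 18, 'baz': 168}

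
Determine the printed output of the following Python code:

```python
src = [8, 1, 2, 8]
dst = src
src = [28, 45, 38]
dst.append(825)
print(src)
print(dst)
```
[28, 45, 38]
[8, 1, 2, 8, 825]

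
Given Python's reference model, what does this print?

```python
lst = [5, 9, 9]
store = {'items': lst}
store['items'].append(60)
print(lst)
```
[5, 9, 9, 60]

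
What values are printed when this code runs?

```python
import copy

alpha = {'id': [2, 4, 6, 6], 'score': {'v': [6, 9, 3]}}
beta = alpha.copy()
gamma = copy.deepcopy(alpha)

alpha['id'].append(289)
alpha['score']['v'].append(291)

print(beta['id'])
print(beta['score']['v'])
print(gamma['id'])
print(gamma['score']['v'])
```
[2, 4, 6, 6, 289]
[6, 9, 3, 291]
[2, 4, 6, 6]
[6, 9, 3]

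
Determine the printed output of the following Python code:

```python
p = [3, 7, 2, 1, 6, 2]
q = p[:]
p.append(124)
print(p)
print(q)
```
[3, 7, 2, 1, 6, 2, 124]
[3, 7, 2, 1, 6, 2]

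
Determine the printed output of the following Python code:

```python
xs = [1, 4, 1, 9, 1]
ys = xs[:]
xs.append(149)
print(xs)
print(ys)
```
[1, 4, 1, 9, 1, 149]
[1, 4, 1, 9, 1]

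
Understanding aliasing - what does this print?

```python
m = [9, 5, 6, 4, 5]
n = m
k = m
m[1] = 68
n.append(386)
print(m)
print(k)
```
[9, 68, 6, 4, 5, 386]
[9, 68, 6, 4, 5, 386]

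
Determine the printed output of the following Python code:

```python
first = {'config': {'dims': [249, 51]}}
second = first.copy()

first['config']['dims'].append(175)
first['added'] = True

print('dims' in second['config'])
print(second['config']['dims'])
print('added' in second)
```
True
[249, 51, 175]
False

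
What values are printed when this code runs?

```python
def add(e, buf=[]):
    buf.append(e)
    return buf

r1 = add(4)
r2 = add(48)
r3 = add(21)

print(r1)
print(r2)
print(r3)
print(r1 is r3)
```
[4, 48, 21]
[4, 48, 21]
[4, 48, 21]
True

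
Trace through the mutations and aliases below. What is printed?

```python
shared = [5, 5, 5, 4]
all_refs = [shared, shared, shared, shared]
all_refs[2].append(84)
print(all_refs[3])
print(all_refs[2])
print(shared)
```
[5, 5, 5, 4, 84]
[5, 5, 5, 4, 84]
[5, 5, 5, 4, 84]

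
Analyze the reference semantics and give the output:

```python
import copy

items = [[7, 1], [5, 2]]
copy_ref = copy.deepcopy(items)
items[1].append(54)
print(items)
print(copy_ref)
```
[[7, 1], [5, 2, 54]]
[[7, 1], [5, 2]]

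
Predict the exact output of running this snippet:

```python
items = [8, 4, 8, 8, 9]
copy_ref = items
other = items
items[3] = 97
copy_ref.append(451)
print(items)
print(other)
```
[8, 4, 8, 97, 9, 451]
[8, 4, 8, 97, 9, 451]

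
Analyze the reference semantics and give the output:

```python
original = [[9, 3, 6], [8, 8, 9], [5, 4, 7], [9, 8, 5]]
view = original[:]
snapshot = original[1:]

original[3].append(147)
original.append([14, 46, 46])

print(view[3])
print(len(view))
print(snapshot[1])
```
[9, 8, 5, 147]
4
[5, 4, 7]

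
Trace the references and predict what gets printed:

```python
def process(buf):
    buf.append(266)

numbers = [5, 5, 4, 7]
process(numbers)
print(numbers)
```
[5, 5, 4, 7, 266]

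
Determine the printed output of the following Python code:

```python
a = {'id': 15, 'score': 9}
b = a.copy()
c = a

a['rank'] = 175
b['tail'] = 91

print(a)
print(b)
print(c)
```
{'id': 15, 'score': 9, 'rank': 175}
{'id': 15, 'score': 9, 'tail': 91}
{'id': 15, 'score': 9, 'rank': 175}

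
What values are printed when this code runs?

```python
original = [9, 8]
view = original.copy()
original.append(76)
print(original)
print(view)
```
[9, 8, 76]
[9, 8]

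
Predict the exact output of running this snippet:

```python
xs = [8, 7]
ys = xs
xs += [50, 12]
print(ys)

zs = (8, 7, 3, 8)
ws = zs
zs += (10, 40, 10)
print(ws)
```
[8, 7, 50, 12]
(8, 7, 3, 8)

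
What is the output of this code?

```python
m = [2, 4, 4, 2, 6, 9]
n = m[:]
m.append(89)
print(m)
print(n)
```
[2, 4, 4, 2, 6, 9, 89]
[2, 4, 4, 2, 6, 9]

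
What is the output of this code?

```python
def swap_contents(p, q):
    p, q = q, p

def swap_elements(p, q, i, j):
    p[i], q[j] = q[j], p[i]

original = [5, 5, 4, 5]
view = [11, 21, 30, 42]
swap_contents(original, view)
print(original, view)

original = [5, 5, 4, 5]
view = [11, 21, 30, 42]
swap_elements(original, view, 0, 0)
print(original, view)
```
[5, 5, 4, 5] [11, 21, 30, 42]
[11, 5, 4, 5] [5, 21, 30, 42]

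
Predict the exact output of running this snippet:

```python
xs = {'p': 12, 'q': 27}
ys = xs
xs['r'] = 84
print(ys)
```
{'p': 12, 'q': 27, 'r': 84}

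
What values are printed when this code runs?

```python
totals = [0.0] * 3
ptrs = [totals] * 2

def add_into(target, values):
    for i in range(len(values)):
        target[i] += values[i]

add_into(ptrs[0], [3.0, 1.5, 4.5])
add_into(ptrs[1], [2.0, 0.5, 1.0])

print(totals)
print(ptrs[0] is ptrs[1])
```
[5.0, 2.0, 5.5]
True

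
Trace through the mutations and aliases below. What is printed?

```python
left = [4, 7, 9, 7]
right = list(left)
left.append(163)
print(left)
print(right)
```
[4, 7, 9, 7, 163]
[4, 7, 9, 7]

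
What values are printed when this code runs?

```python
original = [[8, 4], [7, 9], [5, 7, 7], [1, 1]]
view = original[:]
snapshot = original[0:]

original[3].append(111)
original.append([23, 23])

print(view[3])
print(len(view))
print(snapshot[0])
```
[1, 1, 111]
4
[8, 4]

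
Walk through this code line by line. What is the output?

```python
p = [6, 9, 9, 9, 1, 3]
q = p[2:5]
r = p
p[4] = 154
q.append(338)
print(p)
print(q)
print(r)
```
[6, 9, 9, 9, 154, 3]
[9, 9, 1, 338]
[6, 9, 9, 9, 154, 3]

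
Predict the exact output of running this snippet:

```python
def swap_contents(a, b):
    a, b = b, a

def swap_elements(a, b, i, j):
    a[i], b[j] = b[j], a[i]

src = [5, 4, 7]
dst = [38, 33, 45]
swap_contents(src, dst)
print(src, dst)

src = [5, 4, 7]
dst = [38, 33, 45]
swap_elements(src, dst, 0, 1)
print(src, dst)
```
[5, 4, 7] [38, 33, 45]
[33, 4, 7] [38, 5, 45]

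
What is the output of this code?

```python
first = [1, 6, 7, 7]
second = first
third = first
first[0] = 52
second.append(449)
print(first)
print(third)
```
[52, 6, 7, 7, 449]
[52, 6, 7, 7, 449]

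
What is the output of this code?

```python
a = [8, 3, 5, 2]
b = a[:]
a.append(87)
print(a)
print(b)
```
[8, 3, 5, 2, 87]
[8, 3, 5, 2]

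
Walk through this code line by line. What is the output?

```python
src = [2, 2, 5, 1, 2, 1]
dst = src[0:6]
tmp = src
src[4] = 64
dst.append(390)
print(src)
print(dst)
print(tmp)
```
[2, 2, 5, 1, 64, 1]
[2, 2, 5, 1, 2, 1, 390]
[2, 2, 5, 1, 64, 1]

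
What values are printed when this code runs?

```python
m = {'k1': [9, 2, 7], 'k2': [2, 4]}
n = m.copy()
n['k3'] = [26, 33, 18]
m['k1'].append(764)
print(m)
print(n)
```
{'k1': [9, 2, 7, 764], 'k2': [2, 4]}
{'k1': [9, 2, 7, 764], 'k2': [2, 4], 'k3': [26, 33, 18]}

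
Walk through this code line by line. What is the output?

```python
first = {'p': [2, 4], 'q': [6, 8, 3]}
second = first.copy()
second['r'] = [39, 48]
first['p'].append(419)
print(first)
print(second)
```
{'p': [2, 4, 419], 'q': [6, 8, 3]}
{'p': [2, 4, 419], 'q': [6, 8, 3], 'r': [39, 48]}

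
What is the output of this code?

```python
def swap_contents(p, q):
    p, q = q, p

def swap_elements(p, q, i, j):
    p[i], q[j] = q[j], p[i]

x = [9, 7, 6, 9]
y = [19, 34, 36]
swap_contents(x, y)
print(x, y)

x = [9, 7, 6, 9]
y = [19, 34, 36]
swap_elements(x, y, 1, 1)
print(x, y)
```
[9, 7, 6, 9] [19, 34, 36]
[9, 34, 6, 9] [19, 7, 36]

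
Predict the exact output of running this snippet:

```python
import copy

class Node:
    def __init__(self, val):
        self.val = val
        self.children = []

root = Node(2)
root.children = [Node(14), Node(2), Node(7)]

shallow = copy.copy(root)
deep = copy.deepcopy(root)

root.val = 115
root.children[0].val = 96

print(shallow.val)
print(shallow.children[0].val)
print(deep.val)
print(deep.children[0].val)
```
2
96
2
14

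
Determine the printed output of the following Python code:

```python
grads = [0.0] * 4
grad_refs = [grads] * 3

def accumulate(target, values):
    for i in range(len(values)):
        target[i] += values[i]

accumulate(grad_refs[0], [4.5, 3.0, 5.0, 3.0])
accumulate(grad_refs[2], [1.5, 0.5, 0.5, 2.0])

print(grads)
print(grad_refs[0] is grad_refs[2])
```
[6.0, 3.5, 5.5, 5.0]
True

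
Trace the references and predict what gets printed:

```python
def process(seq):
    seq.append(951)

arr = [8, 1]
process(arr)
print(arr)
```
[8, 1, 951]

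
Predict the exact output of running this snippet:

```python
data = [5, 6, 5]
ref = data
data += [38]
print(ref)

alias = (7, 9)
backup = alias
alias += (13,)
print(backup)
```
[5, 6, 5, 38]
(7, 9)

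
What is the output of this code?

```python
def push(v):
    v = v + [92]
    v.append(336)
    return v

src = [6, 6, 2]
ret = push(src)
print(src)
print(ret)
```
[6, 6, 2]
[6, 6, 2, 92, 336]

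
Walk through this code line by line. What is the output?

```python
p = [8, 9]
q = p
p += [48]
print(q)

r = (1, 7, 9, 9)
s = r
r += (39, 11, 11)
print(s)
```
[8, 9, 48]
(1, 7, 9, 9)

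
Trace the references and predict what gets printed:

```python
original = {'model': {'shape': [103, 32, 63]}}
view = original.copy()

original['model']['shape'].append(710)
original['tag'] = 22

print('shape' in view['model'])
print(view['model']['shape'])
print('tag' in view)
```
True
[103, 32, 63, 710]
False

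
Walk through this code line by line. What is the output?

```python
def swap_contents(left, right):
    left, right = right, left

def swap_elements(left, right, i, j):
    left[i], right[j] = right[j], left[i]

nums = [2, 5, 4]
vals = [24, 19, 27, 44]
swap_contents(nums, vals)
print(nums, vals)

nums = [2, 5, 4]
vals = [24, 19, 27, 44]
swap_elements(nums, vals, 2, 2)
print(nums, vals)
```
[2, 5, 4] [24, 19, 27, 44]
[2, 5, 27] [24, 19, 4, 44]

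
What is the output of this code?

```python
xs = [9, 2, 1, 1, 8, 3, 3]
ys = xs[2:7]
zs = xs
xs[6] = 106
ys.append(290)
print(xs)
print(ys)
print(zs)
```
[9, 2, 1, 1, 8, 3, 106]
[1, 1, 8, 3, 3, 290]
[9, 2, 1, 1, 8, 3, 106]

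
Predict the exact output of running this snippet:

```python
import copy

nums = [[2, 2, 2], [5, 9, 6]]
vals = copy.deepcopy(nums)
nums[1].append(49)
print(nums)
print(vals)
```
[[2, 2, 2], [5, 9, 6, 49]]
[[2, 2, 2], [5, 9, 6]]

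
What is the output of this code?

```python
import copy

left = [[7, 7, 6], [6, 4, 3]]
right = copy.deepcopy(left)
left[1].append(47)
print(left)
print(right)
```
[[7, 7, 6], [6, 4, 3, 47]]
[[7, 7, 6], [6, 4, 3]]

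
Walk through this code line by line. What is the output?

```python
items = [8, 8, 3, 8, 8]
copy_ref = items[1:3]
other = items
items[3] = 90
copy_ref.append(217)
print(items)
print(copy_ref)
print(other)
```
[8, 8, 3, 90, 8]
[8, 3, 217]
[8, 8, 3, 90, 8]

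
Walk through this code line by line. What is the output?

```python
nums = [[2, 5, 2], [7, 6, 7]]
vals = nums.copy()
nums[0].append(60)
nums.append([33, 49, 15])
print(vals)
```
[[2, 5, 2, 60], [7, 6, 7]]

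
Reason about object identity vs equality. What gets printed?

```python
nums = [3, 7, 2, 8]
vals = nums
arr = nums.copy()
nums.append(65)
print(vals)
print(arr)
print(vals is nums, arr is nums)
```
[3, 7, 2, 8, 65]
[3, 7, 2, 8]
True False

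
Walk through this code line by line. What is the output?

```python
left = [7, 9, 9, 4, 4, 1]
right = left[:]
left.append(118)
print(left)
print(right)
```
[7, 9, 9, 4, 4, 1, 118]
[7, 9, 9, 4, 4, 1]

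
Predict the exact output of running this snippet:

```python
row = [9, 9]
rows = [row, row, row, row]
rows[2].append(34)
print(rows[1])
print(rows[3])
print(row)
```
[9, 9, 34]
[9, 9, 34]
[9, 9, 34]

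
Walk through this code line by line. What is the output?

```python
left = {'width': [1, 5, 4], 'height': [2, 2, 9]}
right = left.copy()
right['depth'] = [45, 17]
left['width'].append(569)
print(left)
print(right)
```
{'width': [1, 5, 4, 569], 'height': [2, 2, 9]}
{'width': [1, 5, 4, 569], 'height': [2, 2, 9], 'depth': [45, 17]}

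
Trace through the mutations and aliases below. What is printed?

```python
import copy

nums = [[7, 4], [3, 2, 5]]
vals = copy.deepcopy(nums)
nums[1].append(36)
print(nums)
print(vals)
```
[[7, 4], [3, 2, 5, 36]]
[[7, 4], [3, 2, 5]]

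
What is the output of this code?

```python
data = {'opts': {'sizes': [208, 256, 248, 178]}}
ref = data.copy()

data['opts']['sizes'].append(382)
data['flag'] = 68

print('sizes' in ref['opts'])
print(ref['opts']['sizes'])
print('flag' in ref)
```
True
[208, 256, 248, 178, 382]
False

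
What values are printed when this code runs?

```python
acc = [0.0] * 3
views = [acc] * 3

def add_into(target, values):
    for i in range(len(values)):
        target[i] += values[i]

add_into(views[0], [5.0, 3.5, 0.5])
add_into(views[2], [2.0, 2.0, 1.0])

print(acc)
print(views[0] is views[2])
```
[7.0, 5.5, 1.5]
True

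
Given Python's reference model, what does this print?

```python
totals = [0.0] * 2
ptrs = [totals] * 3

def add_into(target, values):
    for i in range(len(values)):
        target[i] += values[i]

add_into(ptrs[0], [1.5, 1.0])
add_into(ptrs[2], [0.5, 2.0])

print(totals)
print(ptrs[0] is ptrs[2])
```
[2.0, 3.0]
True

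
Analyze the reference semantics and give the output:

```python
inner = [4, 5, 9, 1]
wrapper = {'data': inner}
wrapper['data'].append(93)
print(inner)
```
[4, 5, 9, 1, 93]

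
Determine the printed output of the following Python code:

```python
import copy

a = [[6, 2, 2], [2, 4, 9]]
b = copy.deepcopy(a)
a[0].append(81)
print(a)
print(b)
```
[[6, 2, 2, 81], [2, 4, 9]]
[[6, 2, 2], [2, 4, 9]]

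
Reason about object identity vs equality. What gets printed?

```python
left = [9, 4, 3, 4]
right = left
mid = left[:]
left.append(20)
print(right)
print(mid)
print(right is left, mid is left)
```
[9, 4, 3, 4, 20]
[9, 4, 3, 4]
True False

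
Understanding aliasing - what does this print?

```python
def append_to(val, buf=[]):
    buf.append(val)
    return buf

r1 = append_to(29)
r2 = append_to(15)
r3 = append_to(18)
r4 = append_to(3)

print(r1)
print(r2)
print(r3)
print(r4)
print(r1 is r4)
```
[29, 15, 18, 3]
[29, 15, 18, 3]
[29, 15, 18, 3]
[29, 15, 18, 3]
True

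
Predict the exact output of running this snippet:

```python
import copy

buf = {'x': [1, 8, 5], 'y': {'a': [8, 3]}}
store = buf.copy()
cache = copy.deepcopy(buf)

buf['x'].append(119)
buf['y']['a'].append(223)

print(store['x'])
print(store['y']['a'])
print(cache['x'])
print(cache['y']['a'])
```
[1, 8, 5, 119]
[8, 3, 223]
[1, 8, 5]
[8, 3]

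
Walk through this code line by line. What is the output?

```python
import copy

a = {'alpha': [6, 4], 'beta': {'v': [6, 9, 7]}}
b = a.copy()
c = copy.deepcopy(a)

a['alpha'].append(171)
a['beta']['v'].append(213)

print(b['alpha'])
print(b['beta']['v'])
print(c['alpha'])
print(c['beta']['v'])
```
[6, 4, 171]
[6, 9, 7, 213]
[6, 4]
[6, 9, 7]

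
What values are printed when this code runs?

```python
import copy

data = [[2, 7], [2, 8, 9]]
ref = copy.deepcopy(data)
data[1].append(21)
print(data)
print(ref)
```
[[2, 7], [2, 8, 9, 21]]
[[2, 7], [2, 8, 9]]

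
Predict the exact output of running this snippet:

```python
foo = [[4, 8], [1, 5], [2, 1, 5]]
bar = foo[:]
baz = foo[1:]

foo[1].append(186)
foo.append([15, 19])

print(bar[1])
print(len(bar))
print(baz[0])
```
[1, 5, 186]
3
[1, 5, 186]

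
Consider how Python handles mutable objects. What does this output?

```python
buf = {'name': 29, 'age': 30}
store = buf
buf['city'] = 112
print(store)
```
{'name': 29, 'age': 30, 'city': 112}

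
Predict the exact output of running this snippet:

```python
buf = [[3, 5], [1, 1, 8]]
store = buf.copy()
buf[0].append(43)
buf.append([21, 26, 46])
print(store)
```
[[3, 5, 43], [1, 1, 8]]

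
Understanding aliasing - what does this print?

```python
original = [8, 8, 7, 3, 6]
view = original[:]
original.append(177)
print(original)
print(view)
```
[8, 8, 7, 3, 6, 177]
[8, 8, 7, 3, 6]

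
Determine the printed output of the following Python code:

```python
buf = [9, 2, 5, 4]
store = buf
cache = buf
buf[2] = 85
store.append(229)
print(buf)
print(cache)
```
[9, 2, 85, 4, 229]
[9, 2, 85, 4, 229]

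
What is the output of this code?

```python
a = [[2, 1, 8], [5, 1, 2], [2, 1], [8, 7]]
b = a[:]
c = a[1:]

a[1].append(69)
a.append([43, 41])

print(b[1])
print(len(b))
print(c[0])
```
[5, 1, 2, 69]
4
[5, 1, 2, 69]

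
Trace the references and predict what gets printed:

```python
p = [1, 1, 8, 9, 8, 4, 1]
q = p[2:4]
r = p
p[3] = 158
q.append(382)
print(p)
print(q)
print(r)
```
[1, 1, 8, 158, 8, 4, 1]
[8, 9, 382]
[1, 1, 8, 158, 8, 4, 1]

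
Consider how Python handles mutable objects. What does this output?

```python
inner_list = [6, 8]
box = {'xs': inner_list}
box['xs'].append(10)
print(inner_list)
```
[6, 8, 10]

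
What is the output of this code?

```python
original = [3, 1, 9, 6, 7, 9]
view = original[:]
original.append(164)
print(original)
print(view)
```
[3, 1, 9, 6, 7, 9, 164]
[3, 1, 9, 6, 7, 9]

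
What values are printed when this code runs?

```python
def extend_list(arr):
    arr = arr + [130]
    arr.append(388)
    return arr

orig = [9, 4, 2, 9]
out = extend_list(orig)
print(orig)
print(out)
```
[9, 4, 2, 9]
[9, 4, 2, 9, 130, 388]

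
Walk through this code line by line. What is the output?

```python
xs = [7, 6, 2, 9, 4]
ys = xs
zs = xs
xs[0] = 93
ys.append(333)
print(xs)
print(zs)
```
[93, 6, 2, 9, 4, 333]
[93, 6, 2, 9, 4, 333]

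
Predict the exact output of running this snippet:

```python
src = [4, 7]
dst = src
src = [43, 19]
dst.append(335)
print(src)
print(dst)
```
[43, 19]
[4, 7, 335]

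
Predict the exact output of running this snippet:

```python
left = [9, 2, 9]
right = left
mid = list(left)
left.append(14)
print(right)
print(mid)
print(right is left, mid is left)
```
[9, 2, 9, 14]
[9, 2, 9]
True False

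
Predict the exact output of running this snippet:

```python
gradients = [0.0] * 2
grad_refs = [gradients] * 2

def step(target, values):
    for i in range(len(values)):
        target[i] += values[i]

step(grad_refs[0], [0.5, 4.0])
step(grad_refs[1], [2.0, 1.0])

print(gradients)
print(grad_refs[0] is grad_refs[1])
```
[2.5, 5.0]
True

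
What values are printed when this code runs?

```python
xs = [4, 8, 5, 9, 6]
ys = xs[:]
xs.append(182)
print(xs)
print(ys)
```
[4, 8, 5, 9, 6, 182]
[4, 8, 5, 9, 6]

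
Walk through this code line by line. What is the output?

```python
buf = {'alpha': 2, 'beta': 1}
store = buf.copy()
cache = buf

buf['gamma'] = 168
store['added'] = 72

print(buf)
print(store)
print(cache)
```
{'alpha': 2, 'beta': 1, 'gamma': 168}
{'alpha': 2, 'beta': 1, 'added': 72}
{'alpha': 2, 'beta': 1, 'gamma': 168}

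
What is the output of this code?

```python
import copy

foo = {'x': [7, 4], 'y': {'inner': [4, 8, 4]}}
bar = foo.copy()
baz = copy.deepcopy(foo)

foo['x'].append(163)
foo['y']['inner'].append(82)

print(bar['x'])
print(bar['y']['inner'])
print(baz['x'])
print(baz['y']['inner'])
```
[7, 4, 163]
[4, 8, 4, 82]
[7, 4]
[4, 8, 4]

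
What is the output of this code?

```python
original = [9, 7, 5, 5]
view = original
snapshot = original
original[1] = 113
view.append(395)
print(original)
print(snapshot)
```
[9, 113, 5, 5, 395]
[9, 113, 5, 5, 395]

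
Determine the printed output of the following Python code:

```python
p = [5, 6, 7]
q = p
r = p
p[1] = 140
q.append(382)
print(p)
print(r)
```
[5, 140, 7, 382]
[5, 140, 7, 382]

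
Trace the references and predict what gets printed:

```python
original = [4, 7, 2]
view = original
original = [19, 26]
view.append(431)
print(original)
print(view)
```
[19, 26]
[4, 7, 2, 431]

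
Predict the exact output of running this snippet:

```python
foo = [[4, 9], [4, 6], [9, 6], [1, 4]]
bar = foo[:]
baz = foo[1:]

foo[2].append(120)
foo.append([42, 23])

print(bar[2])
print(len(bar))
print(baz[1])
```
[9, 6, 120]
4
[9, 6, 120]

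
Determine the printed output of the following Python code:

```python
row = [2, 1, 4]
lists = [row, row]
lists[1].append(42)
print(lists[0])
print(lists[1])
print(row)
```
[2, 1, 4, 42]
[2, 1, 4, 42]
[2, 1, 4, 42]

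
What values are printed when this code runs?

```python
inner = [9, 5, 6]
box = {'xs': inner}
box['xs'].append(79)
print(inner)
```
[9, 5, 6, 79]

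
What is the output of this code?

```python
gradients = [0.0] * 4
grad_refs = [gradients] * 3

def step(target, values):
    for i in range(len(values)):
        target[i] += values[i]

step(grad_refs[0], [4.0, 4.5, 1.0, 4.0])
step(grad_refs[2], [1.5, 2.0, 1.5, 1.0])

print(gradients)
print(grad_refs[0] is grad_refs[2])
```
[5.5, 6.5, 2.5, 5.0]
True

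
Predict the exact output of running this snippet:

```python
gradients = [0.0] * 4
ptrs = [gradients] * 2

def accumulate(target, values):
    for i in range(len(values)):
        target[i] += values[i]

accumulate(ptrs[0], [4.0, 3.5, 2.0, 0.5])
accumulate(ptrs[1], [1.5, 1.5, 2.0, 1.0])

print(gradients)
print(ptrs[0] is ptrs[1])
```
[5.5, 5.0, 4.0, 1.5]
True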